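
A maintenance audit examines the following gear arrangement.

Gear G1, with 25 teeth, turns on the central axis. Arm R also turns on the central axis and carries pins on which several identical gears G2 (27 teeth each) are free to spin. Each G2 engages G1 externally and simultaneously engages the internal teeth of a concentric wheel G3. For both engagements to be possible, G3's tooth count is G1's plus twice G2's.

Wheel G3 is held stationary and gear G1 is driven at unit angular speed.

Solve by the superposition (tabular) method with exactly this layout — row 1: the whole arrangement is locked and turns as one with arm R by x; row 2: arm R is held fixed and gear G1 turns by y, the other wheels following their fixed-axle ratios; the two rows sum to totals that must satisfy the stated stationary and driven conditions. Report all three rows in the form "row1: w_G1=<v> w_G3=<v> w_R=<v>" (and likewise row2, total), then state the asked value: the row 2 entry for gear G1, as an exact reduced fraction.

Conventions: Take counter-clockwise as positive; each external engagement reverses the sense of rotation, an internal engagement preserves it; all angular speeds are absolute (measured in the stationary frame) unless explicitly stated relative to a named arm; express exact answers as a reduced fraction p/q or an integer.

row1: w_G1=25/104 w_G3=25/104 w_R=25/104
row2: w_G1=79/104 w_G3=-25/104 w_R=0
total: w_G1=1 w_G3=0 w_R=25/104
asked value: 79/104

class = planetary set [G3 = 25+2·27 = 79; Willis about the carrier]
row 1 (train locked, turned with arm): all members turn x
row 2: sun turns y, ring = −(25/79)·y, arm 0
boundary: total ω_ring = x − (25/79)·y = 0 and total ω_sun = x + y = 1  ⇒  y = 79/104, x = 25/104
row 2 ring = −(25/79)·79/104 = -25/104
totals (row 1 + row 2): sun 25/104 + 79/104 = 1, ring 25/104 + (-25/104) = 0, arm 25/104 + 0 = 25/104
asked cell (row2, sun) = 79/104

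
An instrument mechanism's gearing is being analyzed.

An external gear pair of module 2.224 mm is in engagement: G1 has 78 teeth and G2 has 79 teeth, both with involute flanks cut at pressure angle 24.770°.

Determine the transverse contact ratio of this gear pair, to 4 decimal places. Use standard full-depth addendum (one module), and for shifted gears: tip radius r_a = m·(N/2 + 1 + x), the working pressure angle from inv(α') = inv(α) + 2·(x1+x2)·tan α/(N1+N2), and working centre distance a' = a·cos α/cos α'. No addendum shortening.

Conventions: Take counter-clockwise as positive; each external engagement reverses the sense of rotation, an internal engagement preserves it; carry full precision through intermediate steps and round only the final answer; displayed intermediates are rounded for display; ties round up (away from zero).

1.5857

class = single-mesh tooth geometry [involute pair 78T × 79T, m = 2.224]
base radii: r_b1 = 78.756026, r_b2 = 79.765719
tip radii: r_a1 = 88.960000, r_a2 = 90.072000
no profile shift: α' = α, a' = a
action lengths: √(r_a1²−r_b1²) = 41.368708, √(r_a2²−r_b2²) = 41.837726
base pitch p_b = π·m·cos α = 6.344086
CR = (41.368708 + 41.837726 − 174.584000·sin 24.77000°)/6.344086 = 1.585698
contact ratio ≈ 1.5857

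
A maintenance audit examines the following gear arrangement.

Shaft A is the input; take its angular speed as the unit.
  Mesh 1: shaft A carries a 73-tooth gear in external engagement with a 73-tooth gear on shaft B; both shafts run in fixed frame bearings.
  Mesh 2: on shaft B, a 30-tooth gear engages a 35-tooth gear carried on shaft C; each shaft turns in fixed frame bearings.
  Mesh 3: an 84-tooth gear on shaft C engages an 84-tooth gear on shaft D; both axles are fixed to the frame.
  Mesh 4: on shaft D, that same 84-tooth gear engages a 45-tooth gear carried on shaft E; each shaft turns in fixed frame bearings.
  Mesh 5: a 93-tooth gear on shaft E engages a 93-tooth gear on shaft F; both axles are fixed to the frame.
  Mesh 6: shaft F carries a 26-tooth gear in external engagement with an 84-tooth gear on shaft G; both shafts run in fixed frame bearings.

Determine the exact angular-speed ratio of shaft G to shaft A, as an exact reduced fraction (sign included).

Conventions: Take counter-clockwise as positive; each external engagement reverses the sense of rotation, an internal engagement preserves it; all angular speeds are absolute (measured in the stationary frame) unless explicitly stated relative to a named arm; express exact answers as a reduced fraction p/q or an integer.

52/105

class = fixed-axis compound train [6 meshes; 6 ratios multiply, 6 sense flips]
mesh 1 [73T→73T]: running ratio 1, sense −
mesh 2 [30T→35T]: running ratio 6/7, sense +
mesh 3 [84T→84T]: running ratio 6/7, sense −
mesh 4 [84T→45T]: running ratio 8/5, sense +
mesh 5 [93T→93T]: running ratio 8/5, sense −
mesh 6 [26T→84T]: running ratio 52/105, sense +
ω_out/ω_in = 52/105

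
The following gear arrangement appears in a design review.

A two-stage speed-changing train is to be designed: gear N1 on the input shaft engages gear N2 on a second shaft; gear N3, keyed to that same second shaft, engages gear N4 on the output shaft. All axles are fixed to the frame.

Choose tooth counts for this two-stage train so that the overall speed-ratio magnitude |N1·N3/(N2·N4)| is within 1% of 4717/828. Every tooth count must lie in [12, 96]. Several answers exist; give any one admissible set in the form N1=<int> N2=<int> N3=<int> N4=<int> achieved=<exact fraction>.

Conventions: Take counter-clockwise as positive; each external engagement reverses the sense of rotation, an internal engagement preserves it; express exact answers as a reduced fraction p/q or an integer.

topology: fixed-axis compound train — 2 stages, target 4717/828
target = 4717/828 in lowest terms: an exact hit needs N1·N3 = k·4717 and N2·N4 = k·828 for one integer k, every count in [12, 96]; additionally prefer no 1:1 stage (N1 ≠ N2, N3 ≠ N4)
k = 1: N1·N3 = 4717 = 53·89, N2·N4 = 828 = 12·69
achieved = 53·89/(12·69) = 4717/828; |achieved − target| = 0 ≤ 4717/82800 ✓

N1=53 N2=12 N3=89 N4=69 achieved=4717/828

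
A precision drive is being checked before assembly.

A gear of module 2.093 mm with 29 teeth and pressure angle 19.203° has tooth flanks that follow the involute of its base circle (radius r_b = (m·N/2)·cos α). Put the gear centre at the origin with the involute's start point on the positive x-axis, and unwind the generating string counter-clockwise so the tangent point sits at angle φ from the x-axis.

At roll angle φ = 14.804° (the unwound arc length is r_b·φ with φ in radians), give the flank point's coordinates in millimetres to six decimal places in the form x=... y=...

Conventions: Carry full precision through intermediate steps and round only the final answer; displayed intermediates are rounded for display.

x=29.600636 y=0.163689

topology: single-mesh involute geometry — m = 2.093, N = 29
pitch radius r_p = m·N/2 = 2.093·29/2 = 30.348500
base radius r_b = r_p·cos α = 30.348500·cos 19.203° = 28.659884
roll angle φ = 14.804° = 0.25837854 rad
x = r_b·(cos φ + φ·sin φ) = 29.600636
y = r_b·(sin φ − φ·cos φ) = 0.163689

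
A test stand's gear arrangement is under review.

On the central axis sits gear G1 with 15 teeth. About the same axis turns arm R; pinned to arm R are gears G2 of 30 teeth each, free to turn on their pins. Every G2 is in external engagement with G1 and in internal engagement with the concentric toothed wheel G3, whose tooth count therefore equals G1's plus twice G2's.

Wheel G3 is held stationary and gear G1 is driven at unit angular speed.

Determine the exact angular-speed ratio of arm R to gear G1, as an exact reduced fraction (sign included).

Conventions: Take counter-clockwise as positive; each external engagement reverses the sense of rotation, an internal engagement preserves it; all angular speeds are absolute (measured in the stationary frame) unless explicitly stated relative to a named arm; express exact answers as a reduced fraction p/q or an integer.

planetary set (15T centre, 30T on arm, 75T internal) — Willis relation
ring teeth: 15 + 2·30 = 75
15(ω_sun−ω_arm) = −75(ω_ring−ω_arm),  ω_ring = 0, ω_sun = 1
15(1−ω_arm) = −75(0−ω_arm)  ⇒  90·ω_arm = 15  ⇒  ω_arm = 1/6
ω_out/ω_in = 1/6

1/6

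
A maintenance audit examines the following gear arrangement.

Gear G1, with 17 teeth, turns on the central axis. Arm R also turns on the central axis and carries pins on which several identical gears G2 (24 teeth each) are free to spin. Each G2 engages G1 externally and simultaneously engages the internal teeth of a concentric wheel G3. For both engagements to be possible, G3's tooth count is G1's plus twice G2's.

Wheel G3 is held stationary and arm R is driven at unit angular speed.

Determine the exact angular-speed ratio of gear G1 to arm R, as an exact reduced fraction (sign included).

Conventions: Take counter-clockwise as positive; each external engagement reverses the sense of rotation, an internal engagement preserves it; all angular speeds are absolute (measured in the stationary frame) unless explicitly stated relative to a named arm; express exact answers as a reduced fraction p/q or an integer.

recognized (axles ride arm R): planetary set, 17/24/65 teeth
ring teeth: 17 + 2·24 = 65
17(ω_sun−ω_arm) = −65(ω_ring−ω_arm),  ω_ring = 0, ω_arm = 1
ω_sun = 1 − (65/17)(0−1) = 82/17
ω_out/ω_in = 82/17

82/17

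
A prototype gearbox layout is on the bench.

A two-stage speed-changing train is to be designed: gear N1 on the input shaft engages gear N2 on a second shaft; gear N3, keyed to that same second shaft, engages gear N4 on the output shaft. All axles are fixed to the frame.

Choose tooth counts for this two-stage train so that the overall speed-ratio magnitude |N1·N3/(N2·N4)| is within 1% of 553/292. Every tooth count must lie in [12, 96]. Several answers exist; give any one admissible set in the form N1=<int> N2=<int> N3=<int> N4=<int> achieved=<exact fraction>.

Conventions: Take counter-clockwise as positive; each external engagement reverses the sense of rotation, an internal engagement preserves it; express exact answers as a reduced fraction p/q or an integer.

topology: fixed-axis compound train — 2 stages, target 553/292
target = 553/292 in lowest terms: an exact hit needs N1·N3 = k·553 and N2·N4 = k·292 for one integer k, every count in [12, 96]; additionally prefer no 1:1 stage (N1 ≠ N2, N3 ≠ N4)
k = 1…2: no 1:1-free in-range split of k·553 and k·292 into factor pairs; take k = 3
k = 3: N1·N3 = 1659 = 21·79, N2·N4 = 876 = 12·73
achieved = 21·79/(12·73) = 553/292; |achieved − target| = 0 ≤ 553/29200 ✓

N1=21 N2=12 N3=79 N4=73 achieved=553/292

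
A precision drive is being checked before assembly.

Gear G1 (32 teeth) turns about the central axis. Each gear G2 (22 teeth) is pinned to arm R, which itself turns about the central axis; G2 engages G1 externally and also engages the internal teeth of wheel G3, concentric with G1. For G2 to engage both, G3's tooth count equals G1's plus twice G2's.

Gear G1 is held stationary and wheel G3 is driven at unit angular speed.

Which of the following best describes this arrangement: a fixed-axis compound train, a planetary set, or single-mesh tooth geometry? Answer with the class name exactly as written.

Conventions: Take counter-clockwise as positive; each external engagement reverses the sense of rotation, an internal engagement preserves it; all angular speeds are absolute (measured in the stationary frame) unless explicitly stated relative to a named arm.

planetary set

recognized (axles ride arm R): planetary set, 32/22/76 teeth
classification: planetary set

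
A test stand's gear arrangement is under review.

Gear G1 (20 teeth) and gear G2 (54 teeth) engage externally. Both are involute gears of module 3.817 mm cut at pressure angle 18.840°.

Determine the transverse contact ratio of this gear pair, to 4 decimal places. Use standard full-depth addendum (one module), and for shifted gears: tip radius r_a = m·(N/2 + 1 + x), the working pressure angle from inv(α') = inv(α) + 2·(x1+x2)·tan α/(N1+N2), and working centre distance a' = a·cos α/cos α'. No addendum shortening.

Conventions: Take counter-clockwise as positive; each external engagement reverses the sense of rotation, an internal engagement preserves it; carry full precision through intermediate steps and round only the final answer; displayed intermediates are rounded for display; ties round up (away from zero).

recognized (one external pair, fixed centres): single-mesh tooth geometry, m = 3.817, N1 = 20, N2 = 54
base radii: r_b1 = 36.125006, r_b2 = 97.537516
tip radii: r_a1 = 41.987000, r_a2 = 106.876000
no profile shift: α' = α, a' = a
action lengths: √(r_a1²−r_b1²) = 21.398414, √(r_a2²−r_b2²) = 43.691102
base pitch p_b = π·m·cos α = 11.349005
CR = (21.398414 + 43.691102 − 141.229000·sin 18.84000°)/11.349005 = 1.716708
contact ratio ≈ 1.7167

1.7167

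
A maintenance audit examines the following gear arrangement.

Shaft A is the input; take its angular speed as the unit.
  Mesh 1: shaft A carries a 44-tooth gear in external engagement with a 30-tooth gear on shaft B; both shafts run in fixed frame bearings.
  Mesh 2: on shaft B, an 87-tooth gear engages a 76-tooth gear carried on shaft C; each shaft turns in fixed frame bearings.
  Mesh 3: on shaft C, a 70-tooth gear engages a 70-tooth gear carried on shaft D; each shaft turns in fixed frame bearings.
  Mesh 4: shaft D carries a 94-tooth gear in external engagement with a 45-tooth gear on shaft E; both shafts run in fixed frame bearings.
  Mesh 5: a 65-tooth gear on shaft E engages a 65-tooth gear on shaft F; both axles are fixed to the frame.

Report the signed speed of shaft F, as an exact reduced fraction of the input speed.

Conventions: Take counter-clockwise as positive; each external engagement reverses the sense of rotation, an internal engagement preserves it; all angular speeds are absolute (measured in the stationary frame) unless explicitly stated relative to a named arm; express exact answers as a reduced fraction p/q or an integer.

-14993/4275

5-mesh fixed-axis compound train (all bearings frame-fixed)
mesh 1 [44T→30T]: |ω|/ω_in = 1×44/30 = 22/15, sense flips to −
mesh 2 [87T→76T]: |ω|/ω_in = (22/15)×87/76 = 319/190, sense flips to +
mesh 3 [70T→70T]: |ω|/ω_in = (319/190)×70/70 = 319/190, sense flips to −
mesh 4 [94T→45T]: |ω|/ω_in = (319/190)×94/45 = 14993/4275, sense flips to +
mesh 5 [65T→65T]: |ω|/ω_in = (14993/4275)×65/65 = 14993/4275, sense flips to −
signed output speed (× input speed) = -14993/4275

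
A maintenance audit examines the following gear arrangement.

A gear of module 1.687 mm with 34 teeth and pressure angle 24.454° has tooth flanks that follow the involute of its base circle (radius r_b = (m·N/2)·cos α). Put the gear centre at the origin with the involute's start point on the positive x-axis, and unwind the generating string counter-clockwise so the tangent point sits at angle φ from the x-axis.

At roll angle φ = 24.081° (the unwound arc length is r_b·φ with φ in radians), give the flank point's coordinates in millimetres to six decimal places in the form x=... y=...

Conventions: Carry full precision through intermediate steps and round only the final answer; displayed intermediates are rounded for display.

x=28.311275 y=0.634730

class = single-mesh tooth geometry [base-circle involute, m = 1.687, 34T]
pitch radius r_p = m·N/2 = 1.687·34/2 = 28.679000
base radius r_b = r_p·cos α = 28.679000·cos 24.454° = 26.106319
roll angle φ = 24.081° = 0.42029274 rad
x = r_b·(cos φ + φ·sin φ) = 28.311275
y = r_b·(sin φ − φ·cos φ) = 0.634730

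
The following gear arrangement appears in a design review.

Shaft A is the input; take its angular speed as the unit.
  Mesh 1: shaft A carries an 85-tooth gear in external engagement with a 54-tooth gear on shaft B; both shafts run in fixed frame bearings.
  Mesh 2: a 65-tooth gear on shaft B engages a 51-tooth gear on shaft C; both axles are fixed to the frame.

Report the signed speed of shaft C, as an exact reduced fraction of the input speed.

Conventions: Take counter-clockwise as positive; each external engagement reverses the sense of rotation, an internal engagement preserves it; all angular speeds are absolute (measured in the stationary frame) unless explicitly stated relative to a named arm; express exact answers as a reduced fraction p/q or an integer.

325/162

2-mesh fixed-axis compound train (all bearings frame-fixed)
mesh 1 [85T→54T]: |ω|/ω_in = 1×85/54 = 85/54, sense flips to −
mesh 2 [65T→51T]: |ω|/ω_in = (85/54)×65/51 = 325/162, sense flips to +
signed output speed (× input speed) = 325/162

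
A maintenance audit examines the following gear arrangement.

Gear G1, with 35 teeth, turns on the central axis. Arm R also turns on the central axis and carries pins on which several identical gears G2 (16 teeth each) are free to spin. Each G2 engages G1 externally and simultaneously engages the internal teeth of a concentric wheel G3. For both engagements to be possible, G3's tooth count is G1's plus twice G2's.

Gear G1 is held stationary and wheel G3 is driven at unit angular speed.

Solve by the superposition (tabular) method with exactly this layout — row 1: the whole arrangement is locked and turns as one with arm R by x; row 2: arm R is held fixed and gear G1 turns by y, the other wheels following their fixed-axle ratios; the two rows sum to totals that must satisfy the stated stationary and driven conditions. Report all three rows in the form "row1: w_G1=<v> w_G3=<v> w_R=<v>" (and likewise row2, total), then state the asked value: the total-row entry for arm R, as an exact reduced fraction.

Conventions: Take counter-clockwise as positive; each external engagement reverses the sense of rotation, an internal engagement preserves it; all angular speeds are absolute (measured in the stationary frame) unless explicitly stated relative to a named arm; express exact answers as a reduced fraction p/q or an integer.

class = planetary set [G3 = 35+2·16 = 67; Willis about the carrier]
row 1 (train locked, turned with arm): all members turn x
row 2: sun turns y, ring = −(35/67)·y, arm 0
boundary: total ω_sun = x + y = 0 and total ω_ring = x − (35/67)·y = 1  ⇒  y = -67/102, x = 67/102
row 2 ring = −(35/67)·(-67/102) = 35/102
totals (row 1 + row 2): sun 67/102 + (-67/102) = 0, ring 67/102 + 35/102 = 1, arm 67/102 + 0 = 67/102
asked cell (total, arm) = 67/102

row1: w_G1=67/102 w_G3=67/102 w_R=67/102
row2: w_G1=-67/102 w_G3=35/102 w_R=0
total: w_G1=0 w_G3=1 w_R=67/102
asked value: 67/102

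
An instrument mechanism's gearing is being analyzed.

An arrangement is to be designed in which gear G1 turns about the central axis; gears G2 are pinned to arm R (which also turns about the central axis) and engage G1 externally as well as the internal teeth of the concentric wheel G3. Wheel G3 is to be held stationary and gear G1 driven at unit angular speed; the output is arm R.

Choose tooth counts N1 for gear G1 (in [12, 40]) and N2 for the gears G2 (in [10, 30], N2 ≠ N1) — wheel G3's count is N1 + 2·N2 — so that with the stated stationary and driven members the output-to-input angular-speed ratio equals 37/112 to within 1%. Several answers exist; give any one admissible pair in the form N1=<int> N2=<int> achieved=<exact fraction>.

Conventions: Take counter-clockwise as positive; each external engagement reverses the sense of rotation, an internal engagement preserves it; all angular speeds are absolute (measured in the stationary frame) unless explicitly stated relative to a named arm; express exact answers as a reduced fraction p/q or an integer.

N1=37 N2=19 achieved=37/112

topology: planetary set — design target 37/112, arm = carrier (Willis)
Willis with ω_ring = 0: ω_arm/ω_sun = N1/(N1+N3); set equal to 37/112  ⇒  N3/N1 = 1/(37/112) − 1 = 75/37
N3 = N1 + 2·N2  ⇒  N2/N1 = (N3/N1 − 1)/2 = (75/37 − 1)/2 = 19/37
smallest multiple with N1 ≥ 12 and N2 ≥ 10: k = 1  ⇒  N1 = 1·37 = 37, N2 = 1·19 = 19 (N1 ≤ 40, N2 ≤ 30, N2 ≠ N1 ✓), N3 = 37 + 2·19 = 75
check: N1/(N1+N3) with N1 = 37, N3 = 75 gives 37/112; |achieved − target| = 0 ≤ 37/11200 ✓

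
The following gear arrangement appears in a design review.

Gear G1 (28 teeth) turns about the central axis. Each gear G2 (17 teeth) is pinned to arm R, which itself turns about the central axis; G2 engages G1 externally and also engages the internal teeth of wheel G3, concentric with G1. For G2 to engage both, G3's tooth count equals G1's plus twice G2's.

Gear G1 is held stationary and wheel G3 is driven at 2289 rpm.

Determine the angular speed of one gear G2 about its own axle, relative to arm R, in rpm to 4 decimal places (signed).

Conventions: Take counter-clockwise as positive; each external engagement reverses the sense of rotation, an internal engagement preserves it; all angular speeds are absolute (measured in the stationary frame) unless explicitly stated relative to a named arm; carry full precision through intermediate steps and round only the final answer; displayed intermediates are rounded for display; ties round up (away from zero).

+2597.1922 rpm

planetary set (28T centre, 17T on arm, 62T internal) — Willis relation
normalise by the input: solve with ω_ring = 1, then scale by 2289 rpm
ring teeth: 28 + 2·17 = 62
28(ω_sun−ω_arm) = −62(ω_ring−ω_arm),  ω_sun = 0, ω_ring = 1
28(0−ω_arm) = −62(1−ω_arm)  ⇒  90·ω_arm = 62  ⇒  ω_arm = 31/45
sun–planet mesh: 28·(0−31/45) = −17·(ω_p−ω_arm)  ⇒  ω_p−ω_arm = 868/765
scale: ω_p−ω_arm = 868/765 × 2289 rpm = +2597.1922 rpm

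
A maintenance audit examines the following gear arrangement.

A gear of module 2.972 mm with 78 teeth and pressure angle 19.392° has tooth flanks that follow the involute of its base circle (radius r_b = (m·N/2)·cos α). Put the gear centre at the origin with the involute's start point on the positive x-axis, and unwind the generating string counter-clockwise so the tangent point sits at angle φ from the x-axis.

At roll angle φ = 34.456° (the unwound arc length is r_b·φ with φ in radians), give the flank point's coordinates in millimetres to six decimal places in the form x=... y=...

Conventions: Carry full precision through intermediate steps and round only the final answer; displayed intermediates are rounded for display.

recognized (one wheel, involute flank): single-mesh tooth geometry, m = 2.972, N = 78
pitch radius r_p = m·N/2 = 2.972·78/2 = 115.908000
base radius r_b = r_p·cos α = 115.908000·cos 19.392° = 109.332426
roll angle φ = 34.456° = 0.60137065 rad
x = r_b·(cos φ + φ·sin φ) = 127.350443
y = r_b·(sin φ − φ·cos φ) = 7.643042

x=127.350443 y=7.643042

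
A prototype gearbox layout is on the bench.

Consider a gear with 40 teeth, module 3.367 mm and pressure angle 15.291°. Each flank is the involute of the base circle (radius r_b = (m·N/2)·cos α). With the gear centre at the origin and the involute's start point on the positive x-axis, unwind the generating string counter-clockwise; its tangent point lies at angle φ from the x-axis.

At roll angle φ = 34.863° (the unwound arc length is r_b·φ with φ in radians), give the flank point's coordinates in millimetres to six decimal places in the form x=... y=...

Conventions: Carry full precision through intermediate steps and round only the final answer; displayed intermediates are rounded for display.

recognized (one wheel, involute flank): single-mesh tooth geometry, m = 3.367, N = 40
pitch radius r_p = m·N/2 = 3.367·40/2 = 67.340000
base radius r_b = r_p·cos α = 67.340000·cos 15.291° = 64.956087
roll angle φ = 34.863° = 0.60847414 rad
x = r_b·(cos φ + φ·sin φ) = 75.890457
y = r_b·(sin φ − φ·cos φ) = 4.699586

x=75.890457 y=4.699586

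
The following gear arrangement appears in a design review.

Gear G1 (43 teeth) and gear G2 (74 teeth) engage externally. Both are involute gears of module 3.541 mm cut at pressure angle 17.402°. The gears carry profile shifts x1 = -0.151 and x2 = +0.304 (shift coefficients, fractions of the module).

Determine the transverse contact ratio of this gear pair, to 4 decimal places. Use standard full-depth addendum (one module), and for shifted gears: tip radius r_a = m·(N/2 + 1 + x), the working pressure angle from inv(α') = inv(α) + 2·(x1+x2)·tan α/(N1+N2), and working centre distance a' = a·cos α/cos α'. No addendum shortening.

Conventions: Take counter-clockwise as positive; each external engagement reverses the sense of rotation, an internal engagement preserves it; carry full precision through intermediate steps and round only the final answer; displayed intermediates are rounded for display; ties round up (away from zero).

topology: single-mesh involute geometry — m = 3.541, 43T/74T pair
base radii: r_b1 = 72.646953, r_b2 = 125.020337
tip radii: r_a1 = 79.137809, r_a2 = 135.634464
inv(α') = inv(17.402°) + 2·(-0.151+0.304)·tan α/(43+74) = 0.01051685  ⇒  α' = 17.86676°
a' = a·cos α / cos α' = 207.1485·cos 17.402°/cos 17.86676° = 207.683323
action lengths: √(r_a1²−r_b1²) = 31.388104, √(r_a2²−r_b2²) = 52.598698
base pitch p_b = π·m·cos α = 10.615216
CR = (31.388104 + 52.598698 − 207.683323·sin 17.86676°)/10.615216 = 1.909395
contact ratio ≈ 1.9094

1.9094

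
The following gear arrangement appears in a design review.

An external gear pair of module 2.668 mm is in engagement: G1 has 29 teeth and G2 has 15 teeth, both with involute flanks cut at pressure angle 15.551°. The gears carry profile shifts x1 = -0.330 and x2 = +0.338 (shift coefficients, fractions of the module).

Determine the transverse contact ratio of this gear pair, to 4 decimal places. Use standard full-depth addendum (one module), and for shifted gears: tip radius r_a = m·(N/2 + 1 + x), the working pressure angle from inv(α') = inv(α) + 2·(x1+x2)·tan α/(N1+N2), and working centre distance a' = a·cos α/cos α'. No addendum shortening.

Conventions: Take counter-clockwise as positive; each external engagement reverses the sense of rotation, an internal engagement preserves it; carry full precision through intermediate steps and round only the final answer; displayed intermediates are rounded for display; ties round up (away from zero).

1.6775

single-mesh involute tooth geometry (29T engaging 15T at module 2.668)
base radii: r_b1 = 37.269791, r_b2 = 19.277478
tip radii: r_a1 = 40.473560, r_a2 = 23.579784
inv(α') = inv(15.551°) + 2·(-0.330+0.338)·tan α/(29+15) = 0.00696840  ⇒  α' = 15.62549°
a' = a·cos α / cos α' = 58.6960·cos 15.551°/cos 15.62549° = 58.717294
action lengths: √(r_a1²−r_b1²) = 15.782008, √(r_a2²−r_b2²) = 13.578846
base pitch p_b = π·m·cos α = 8.074931
CR = (15.782008 + 13.578846 − 58.717294·sin 15.62549°)/8.074931 = 1.677469
contact ratio ≈ 1.6775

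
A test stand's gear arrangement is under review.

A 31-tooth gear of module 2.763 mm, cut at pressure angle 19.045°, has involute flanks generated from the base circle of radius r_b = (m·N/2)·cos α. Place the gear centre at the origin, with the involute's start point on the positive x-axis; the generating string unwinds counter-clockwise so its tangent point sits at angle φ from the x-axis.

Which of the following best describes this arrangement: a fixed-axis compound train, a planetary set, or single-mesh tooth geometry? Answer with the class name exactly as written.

single-mesh tooth geometry

topology: single-mesh involute geometry — m = 2.763, N = 31
classification: single-mesh tooth geometry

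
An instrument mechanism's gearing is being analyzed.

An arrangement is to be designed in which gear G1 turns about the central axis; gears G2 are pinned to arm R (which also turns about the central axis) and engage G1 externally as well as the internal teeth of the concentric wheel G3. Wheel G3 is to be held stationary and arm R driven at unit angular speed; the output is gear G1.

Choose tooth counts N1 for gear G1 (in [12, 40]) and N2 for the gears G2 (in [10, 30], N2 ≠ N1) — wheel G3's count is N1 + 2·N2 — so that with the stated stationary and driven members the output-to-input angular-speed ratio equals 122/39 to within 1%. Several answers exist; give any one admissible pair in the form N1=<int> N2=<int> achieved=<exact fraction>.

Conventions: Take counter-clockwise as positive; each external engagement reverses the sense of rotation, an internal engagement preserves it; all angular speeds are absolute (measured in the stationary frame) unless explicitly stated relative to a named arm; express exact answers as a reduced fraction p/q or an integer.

planetary set to be sized for 122/39 (Willis relation)
Willis with ω_ring = 0: ω_sun/ω_arm = (N1+N3)/N1; set equal to 122/39  ⇒  N3/N1 = 122/39 − 1 = 83/39
N3 = N1 + 2·N2  ⇒  N2/N1 = (N3/N1 − 1)/2 = (83/39 − 1)/2 = 22/39
smallest multiple with N1 ≥ 12 and N2 ≥ 10: k = 1  ⇒  N1 = 1·39 = 39, N2 = 1·22 = 22 (N1 ≤ 40, N2 ≤ 30, N2 ≠ N1 ✓), N3 = 39 + 2·22 = 83
check: (N1+N3)/N1 with N1 = 39, N3 = 83 gives 122/39; |achieved − target| = 0 ≤ 61/1950 ✓

N1=39 N2=22 achieved=122/39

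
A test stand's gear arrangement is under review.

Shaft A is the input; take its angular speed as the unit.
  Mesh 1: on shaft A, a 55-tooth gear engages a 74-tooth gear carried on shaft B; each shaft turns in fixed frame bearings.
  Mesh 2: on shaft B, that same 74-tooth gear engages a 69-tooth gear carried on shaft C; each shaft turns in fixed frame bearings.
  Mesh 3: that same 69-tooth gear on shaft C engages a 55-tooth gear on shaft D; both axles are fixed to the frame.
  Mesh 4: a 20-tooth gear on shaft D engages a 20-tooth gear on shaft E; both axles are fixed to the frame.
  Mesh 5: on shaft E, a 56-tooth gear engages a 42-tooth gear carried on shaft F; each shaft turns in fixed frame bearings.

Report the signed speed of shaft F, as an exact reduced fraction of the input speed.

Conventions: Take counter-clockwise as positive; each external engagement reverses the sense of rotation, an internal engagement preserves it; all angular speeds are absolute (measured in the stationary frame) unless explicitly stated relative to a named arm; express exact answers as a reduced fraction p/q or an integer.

5-mesh fixed-axis compound train (all bearings frame-fixed)
mesh 1 [55T→74T]: |ω|/ω_in = 1×55/74 = 55/74, sense flips to −
mesh 2 [74T→69T]: |ω|/ω_in = (55/74)×74/69 = 55/69, sense flips to +
mesh 3 [69T→55T]: |ω|/ω_in = (55/69)×69/55 = 1, sense flips to −
mesh 4 [20T→20T]: |ω|/ω_in = 1×20/20 = 1, sense flips to +
mesh 5 [56T→42T]: |ω|/ω_in = 1×56/42 = 4/3, sense flips to −
signed output speed (× input speed) = -4/3

-4/3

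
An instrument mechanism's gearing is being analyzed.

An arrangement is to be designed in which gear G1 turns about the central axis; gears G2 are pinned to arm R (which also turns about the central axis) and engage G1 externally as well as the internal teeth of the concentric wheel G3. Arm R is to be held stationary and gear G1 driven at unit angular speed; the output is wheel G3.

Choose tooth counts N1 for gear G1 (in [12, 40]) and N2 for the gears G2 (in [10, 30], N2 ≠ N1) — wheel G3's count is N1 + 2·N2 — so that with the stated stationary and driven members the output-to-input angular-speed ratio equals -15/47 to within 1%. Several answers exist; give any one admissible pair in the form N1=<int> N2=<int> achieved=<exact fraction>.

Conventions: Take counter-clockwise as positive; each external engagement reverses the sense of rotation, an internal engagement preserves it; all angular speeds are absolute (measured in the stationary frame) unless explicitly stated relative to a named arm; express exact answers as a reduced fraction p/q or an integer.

N1=15 N2=16 achieved=-15/47

class = planetary set [ratio -15/47 wanted; Willis about the carrier]
Willis with ω_arm = 0: ω_ring/ω_sun = −N1/N3; set equal to -15/47  ⇒  N3/N1 = −1/(-15/47) = 47/15
N3 = N1 + 2·N2  ⇒  N2/N1 = (N3/N1 − 1)/2 = (47/15 − 1)/2 = 16/15
smallest multiple with N1 ≥ 12 and N2 ≥ 10: k = 1  ⇒  N1 = 1·15 = 15, N2 = 1·16 = 16 (N1 ≤ 40, N2 ≤ 30, N2 ≠ N1 ✓), N3 = 15 + 2·16 = 47
check: −N1/N3 with N1 = 15, N3 = 47 gives -15/47; |achieved − target| = 0 ≤ 3/940 ✓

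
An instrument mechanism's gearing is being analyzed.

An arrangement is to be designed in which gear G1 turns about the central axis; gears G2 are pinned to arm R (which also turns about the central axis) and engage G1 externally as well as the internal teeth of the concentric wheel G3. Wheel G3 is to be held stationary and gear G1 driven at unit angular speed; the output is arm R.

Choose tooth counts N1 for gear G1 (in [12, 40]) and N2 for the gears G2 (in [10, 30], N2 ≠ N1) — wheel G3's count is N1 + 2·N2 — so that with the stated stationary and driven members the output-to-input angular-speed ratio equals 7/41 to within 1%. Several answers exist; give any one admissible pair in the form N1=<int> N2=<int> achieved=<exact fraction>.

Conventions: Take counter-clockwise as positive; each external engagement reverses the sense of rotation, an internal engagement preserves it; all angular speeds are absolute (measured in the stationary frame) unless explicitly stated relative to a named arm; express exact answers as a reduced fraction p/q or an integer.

N1=14 N2=27 achieved=7/41

topology: planetary set — design target 7/41, arm = carrier (Willis)
Willis with ω_ring = 0: ω_arm/ω_sun = N1/(N1+N3); set equal to 7/41  ⇒  N3/N1 = 1/(7/41) − 1 = 34/7
N3 = N1 + 2·N2  ⇒  N2/N1 = (N3/N1 − 1)/2 = (34/7 − 1)/2 = 27/14
smallest multiple with N1 ≥ 12 and N2 ≥ 10: k = 1  ⇒  N1 = 1·14 = 14, N2 = 1·27 = 27 (N1 ≤ 40, N2 ≤ 30, N2 ≠ N1 ✓), N3 = 14 + 2·27 = 68
check: N1/(N1+N3) with N1 = 14, N3 = 68 gives 7/41; |achieved − target| = 0 ≤ 7/4100 ✓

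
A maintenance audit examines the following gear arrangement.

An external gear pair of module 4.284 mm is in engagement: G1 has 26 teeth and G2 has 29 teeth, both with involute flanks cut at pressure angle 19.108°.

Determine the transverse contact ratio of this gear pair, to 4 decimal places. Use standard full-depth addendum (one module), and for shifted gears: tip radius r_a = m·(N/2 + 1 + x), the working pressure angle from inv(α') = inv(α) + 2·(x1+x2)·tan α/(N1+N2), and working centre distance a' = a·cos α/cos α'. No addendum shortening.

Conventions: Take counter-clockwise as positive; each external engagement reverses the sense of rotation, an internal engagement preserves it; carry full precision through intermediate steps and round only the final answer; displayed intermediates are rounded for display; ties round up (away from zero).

topology: single-mesh involute geometry — m = 4.284, 26T/29T pair
base radii: r_b1 = 52.623550, r_b2 = 58.695498
tip radii: r_a1 = 59.976000, r_a2 = 66.402000
no profile shift: α' = α, a' = a
action lengths: √(r_a1²−r_b1²) = 28.772949, √(r_a2²−r_b2²) = 31.049382
base pitch p_b = π·m·cos α = 12.717058
CR = (28.772949 + 31.049382 − 117.810000·sin 19.10800°)/12.717058 = 1.671554
contact ratio ≈ 1.6716

1.6716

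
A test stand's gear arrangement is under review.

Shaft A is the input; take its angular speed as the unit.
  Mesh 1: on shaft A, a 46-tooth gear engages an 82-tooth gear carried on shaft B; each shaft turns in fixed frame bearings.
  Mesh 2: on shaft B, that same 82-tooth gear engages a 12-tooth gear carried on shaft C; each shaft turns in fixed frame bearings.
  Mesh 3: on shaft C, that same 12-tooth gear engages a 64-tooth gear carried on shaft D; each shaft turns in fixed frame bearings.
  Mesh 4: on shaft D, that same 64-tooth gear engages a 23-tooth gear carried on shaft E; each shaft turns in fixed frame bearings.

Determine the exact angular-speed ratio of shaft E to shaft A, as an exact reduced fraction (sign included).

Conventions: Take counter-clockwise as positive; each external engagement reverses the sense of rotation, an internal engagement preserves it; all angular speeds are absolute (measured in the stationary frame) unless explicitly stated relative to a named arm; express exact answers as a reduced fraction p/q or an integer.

class = fixed-axis compound train [4 meshes; 4 ratios multiply, 4 sense flips]
mesh 1 [46T→82T]: running ratio 23/41, sense −
mesh 2 [82T→12T]: running ratio 23/6, sense +
mesh 3 [12T→64T]: running ratio 23/32, sense −
mesh 4 [64T→23T]: running ratio 2, sense +
ω_out/ω_in = 2

2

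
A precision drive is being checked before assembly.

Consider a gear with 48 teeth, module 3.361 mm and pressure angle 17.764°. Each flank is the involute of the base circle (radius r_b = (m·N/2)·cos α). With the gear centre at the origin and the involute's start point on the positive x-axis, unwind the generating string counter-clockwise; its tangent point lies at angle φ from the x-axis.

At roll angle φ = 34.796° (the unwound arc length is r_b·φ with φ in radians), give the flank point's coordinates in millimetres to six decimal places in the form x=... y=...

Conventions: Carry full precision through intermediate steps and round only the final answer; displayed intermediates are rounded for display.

class = single-mesh tooth geometry [base-circle involute, m = 3.361, 48T]
pitch radius r_p = m·N/2 = 3.361·48/2 = 80.664000
base radius r_b = r_p·cos α = 80.664000·cos 17.764° = 76.818044
roll angle φ = 34.796° = 0.60730477 rad
x = r_b·(cos φ + φ·sin φ) = 89.704371
y = r_b·(sin φ − φ·cos φ) = 5.526614

x=89.704371 y=5.526614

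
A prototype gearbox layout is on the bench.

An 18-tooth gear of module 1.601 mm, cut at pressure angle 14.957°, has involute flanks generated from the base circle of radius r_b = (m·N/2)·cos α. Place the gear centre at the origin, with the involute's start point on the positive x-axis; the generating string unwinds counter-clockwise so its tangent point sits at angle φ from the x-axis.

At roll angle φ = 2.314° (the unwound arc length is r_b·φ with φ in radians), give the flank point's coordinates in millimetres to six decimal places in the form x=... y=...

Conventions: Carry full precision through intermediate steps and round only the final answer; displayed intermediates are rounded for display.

single-mesh involute tooth geometry (18T wheel at module 1.601)
pitch radius r_p = m·N/2 = 1.601·18/2 = 14.409000
base radius r_b = r_p·cos α = 14.409000·cos 14.957° = 13.920820
roll angle φ = 2.314° = 0.04038692 rad
x = r_b·(cos φ + φ·sin φ) = 13.932169
y = r_b·(sin φ − φ·cos φ) = 0.000306

x=13.932169 y=0.000306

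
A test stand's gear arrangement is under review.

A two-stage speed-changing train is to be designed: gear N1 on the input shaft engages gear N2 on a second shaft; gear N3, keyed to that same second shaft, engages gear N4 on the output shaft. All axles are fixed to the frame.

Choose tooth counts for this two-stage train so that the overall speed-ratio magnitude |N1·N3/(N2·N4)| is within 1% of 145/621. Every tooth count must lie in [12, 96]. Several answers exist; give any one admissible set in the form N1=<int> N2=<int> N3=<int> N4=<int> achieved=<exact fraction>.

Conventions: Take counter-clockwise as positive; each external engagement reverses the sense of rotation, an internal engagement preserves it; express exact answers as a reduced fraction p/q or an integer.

N1=15 N2=23 N3=29 N4=81 achieved=145/621

topology: fixed-axis compound train — 2 stages, target 145/621
target = 145/621 in lowest terms: an exact hit needs N1·N3 = k·145 and N2·N4 = k·621 for one integer k, every count in [12, 96]; additionally prefer no 1:1 stage (N1 ≠ N2, N3 ≠ N4)
k = 1…2: no 1:1-free in-range split of k·145 and k·621 into factor pairs; take k = 3
k = 3: N1·N3 = 435 = 15·29, N2·N4 = 1863 = 23·81
achieved = 15·29/(23·81) = 145/621; |achieved − target| = 0 ≤ 29/12420 ✓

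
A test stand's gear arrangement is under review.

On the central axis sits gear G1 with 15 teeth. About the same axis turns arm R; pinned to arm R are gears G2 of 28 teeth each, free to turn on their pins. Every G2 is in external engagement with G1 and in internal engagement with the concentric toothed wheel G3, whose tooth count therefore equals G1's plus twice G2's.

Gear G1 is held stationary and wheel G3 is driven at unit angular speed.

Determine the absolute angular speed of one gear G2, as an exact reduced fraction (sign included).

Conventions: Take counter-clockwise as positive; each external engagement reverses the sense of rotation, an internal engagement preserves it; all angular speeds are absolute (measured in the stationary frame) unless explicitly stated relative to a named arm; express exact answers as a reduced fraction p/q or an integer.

recognized (axles ride arm R): planetary set, 15/28/71 teeth
ring teeth: 15 + 2·28 = 71
15(ω_sun−ω_arm) = −71(ω_ring−ω_arm),  ω_sun = 0, ω_ring = 1
15(0−ω_arm) = −71(1−ω_arm)  ⇒  86·ω_arm = 71  ⇒  ω_arm = 71/86
sun–planet mesh: 15·(0−71/86) = −28·(ω_p−ω_arm)  ⇒  ω_p−ω_arm = 1065/2408
ω_p = 71/86 + 1065/2408 = 71/56
exact speed ratio = 71/56

71/56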